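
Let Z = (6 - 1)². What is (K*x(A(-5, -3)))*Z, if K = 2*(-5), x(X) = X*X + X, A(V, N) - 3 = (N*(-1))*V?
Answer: -33000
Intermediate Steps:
A(V, N) = 3 - N*V (A(V, N) = 3 + (N*(-1))*V = 3 + (-N)*V = 3 - N*V)
Z = 25 (Z = 5² = 25)
x(X) = X + X² (x(X) = X² + X = X + X²)
K = -10
(K*x(A(-5, -3)))*Z = -10*(3 - 1*(-3)*(-5))*(1 + (3 - 1*(-3)*(-5)))*25 = -10*(3 - 15)*(1 + (3 - 15))*25 = -(-120)*(1 - 12)*25 = -(-120)*(-11)*25 = -10*132*25 = -1320*25 = -33000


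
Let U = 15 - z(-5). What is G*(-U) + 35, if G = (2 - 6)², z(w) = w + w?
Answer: -365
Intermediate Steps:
z(w) = 2*w
U = 25 (U = 15 - 2*(-5) = 15 - 1*(-10) = 15 + 10 = 25)
G = 16 (G = (-4)² = 16)
G*(-U) + 35 = 16*(-1*25) + 35 = 16*(-25) + 35 = -400 + 35 = -365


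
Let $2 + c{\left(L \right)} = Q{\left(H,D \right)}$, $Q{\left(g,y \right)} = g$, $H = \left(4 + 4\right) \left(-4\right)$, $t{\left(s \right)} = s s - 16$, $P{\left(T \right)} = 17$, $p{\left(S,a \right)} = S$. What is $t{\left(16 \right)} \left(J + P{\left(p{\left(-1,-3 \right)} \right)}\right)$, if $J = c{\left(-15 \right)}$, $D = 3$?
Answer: $-4080$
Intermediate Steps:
$t{\left(s \right)} = -16 + s^{2}$ ($t{\left(s \right)} = s^{2} - 16 = -16 + s^{2}$)
$H = -32$ ($H = 8 \left(-4\right) = -32$)
$c{\left(L \right)} = -34$ ($c{\left(L \right)} = -2 - 32 = -34$)
$J = -34$
$t{\left(16 \right)} \left(J + P{\left(p{\left(-1,-3 \right)} \right)}\right) = \left(-16 + 16^{2}\right) \left(-34 + 17\right) = \left(-16 + 256\right) \left(-17\right) = 240 \left(-17\right) = -4080$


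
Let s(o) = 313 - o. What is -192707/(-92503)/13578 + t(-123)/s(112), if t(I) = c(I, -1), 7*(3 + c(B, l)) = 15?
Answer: -2421631885/589066689246 ≈ -0.0041110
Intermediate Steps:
c(B, l) = -6/7 (c(B, l) = -3 + (⅐)*15 = -3 + 15/7 = -6/7)
t(I) = -6/7
-192707/(-92503)/13578 + t(-123)/s(112) = -192707/(-92503)/13578 - 6/(7*(313 - 1*112)) = -192707*(-1/92503)*(1/13578) - 6/(7*(313 - 112)) = (192707/92503)*(1/13578) - 6/7/201 = 192707/1256005734 - 6/7*1/201 = 192707/1256005734 - 2/469 = -2421631885/589066689246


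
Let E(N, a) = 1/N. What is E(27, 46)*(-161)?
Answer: -161/27 ≈ -5.9630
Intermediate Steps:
E(27, 46)*(-161) = -161/27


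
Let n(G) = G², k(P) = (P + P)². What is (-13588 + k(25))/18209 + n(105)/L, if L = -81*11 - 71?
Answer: -211420881/17517058 ≈ -12.069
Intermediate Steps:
k(P) = 4*P² (k(P) = (2*P)² = 4*P²)
L = -962 (L = -891 - 71 = -962)
(-13588 + k(25))/18209 + n(105)/L = (-13588 + 4*25²)/18209 + 105²/(-962) = (-13588 + 4*625)*(1/18209) + 11025*(-1/962) = (-13588 + 2500)*(1/18209) - 11025/962 = -11088*1/18209 - 11025/962 = -11088/18209 - 11025/962 = -211420881/17517058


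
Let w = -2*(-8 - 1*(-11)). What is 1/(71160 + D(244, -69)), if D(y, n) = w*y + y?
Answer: 1/69940 ≈ 1.4298e-5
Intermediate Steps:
w = -6 (w = -2*(-8 + 11) = -2*3 = -6)
D(y, n) = -5*y (D(y, n) = -6*y + y = -5*y)
1/(71160 + D(244, -69)) = 1/(71160 - 5*244) = 1/(71160 - 1220) = 1/69940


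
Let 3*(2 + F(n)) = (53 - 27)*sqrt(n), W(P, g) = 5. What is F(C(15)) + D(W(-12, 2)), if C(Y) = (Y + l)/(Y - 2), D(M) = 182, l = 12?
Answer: 180 + 2*sqrt(39) ≈ 192.49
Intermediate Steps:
C(Y) = (12 + Y)/(-2 + Y) (C(Y) = (Y + 12)/(Y - 2) = (12 + Y)/(-2 + Y))
F(n) = -2 + 26*sqrt(n)/3 (F(n) = -2 + ((53 - 27)*sqrt(n))/3 = -2 + (26*sqrt(n))/3 = -2 + 26*sqrt(n)/3)
F(C(15)) + D(W(-12, 2)) = (-2 + 26*sqrt((12 + 15)/(-2 + 15))/3) + 182 = (-2 + 26*sqrt(27/13)/3) + 182 = (-2 + 26*(3*sqrt(39)/13)/3) + 182 = (-2 + 2*sqrt(39)) + 182 = 180 + 2*sqrt(39)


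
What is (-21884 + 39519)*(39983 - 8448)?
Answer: 556119725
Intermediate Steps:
(-21884 + 39519)*(39983 - 8448) = 17635*31535 = 556119725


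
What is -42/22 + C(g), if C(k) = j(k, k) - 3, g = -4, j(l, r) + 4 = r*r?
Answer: 78/11 ≈ 7.0909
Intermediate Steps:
j(l, r) = -4 + r² (j(l, r) = -4 + r*r = -4 + r²)
C(k) = -7 + k² (C(k) = (-4 + k²) - 3 = -7 + k²)
-42/22 + C(g) = -42/22 + (-7 + (-4)²) = -42*1/22 + (-7 + 16) = -21/11 + 9 = 78/11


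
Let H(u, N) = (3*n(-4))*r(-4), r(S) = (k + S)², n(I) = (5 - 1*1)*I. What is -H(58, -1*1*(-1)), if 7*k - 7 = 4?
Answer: 13872/49 ≈ 283.10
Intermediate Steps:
k = 11/7 (k = 1 + (⅐)*4 = 1 + 4/7 = 11/7 ≈ 1.5714)
n(I) = 4*I (n(I) = (5 - 1)*I = 4*I)
r(S) = (11/7 + S)²
H(u, N) = -13872/49 (H(u, N) = (3*(4*(-4)))*((11 + 7*(-4))²/49) = (3*(-16))*((11 - 28)²/49) = -48*(-17)²/49 = -48*289/49 = -13872/49)
-H(58, -1*1*(-1)) = -1*(-13872/49) = 13872/49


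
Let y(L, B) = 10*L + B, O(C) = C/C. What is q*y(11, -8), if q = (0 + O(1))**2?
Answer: 102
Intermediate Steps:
O(C) = 1
y(L, B) = B + 10*L
q = 1 (q = (0 + 1)**2 = 1**2 = 1)
q*y(11, -8) = 1*(-8 + 10*11) = 1*(-8 + 110) = 1*102 = 102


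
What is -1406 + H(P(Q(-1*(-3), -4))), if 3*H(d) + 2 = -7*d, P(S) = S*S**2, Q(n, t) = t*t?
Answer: -10964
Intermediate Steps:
Q(n, t) = t**2
P(S) = S**3
H(d) = -2/3 - 7*d/3 (H(d) = -2/3 + (-7*d)/3 = -2/3 - 7*d/3)
-1406 + H(P(Q(-1*(-3), -4))) = -1406 + (-2/3 - 7*((-4)**2)**3/3) = -1406 + (-2/3 - 7/3*16**3) = -1406 + (-2/3 - 7/3*4096) = -1406 + (-2/3 - 28672/3) = -1406 - 9558 = -10964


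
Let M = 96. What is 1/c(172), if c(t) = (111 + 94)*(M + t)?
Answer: 1/54940 ≈ 1.8202e-5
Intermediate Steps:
c(t) = 19680 + 205*t (c(t) = (111 + 94)*(96 + t) = 205*(96 + t) = 19680 + 205*t)
1/c(172) = 1/(19680 + 205*172) = 1/(19680 + 35260) = 1/54940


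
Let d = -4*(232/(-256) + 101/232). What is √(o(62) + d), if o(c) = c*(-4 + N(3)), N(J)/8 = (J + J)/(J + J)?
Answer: √3362434/116 ≈ 15.808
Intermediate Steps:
N(J) = 8 (N(J) = 8*((J + J)/(J + J)) = 8*((2*J)/((2*J))) = 8*((2*J)*(1/(2*J))) = 8*1 = 8)
o(c) = 4*c (o(c) = c*(-4 + 8) = c*4 = 4*c)
d = 437/232 (d = -4*(232*(-1/256) + 101*(1/232)) = -4*(-29/32 + 101/232) = -4*(-437/928) = 437/232 ≈ 1.8836)
√(o(62) + d) = √(4*62 + 437/232) = √(248 + 437/232) = √(57973/232) = √3362434/116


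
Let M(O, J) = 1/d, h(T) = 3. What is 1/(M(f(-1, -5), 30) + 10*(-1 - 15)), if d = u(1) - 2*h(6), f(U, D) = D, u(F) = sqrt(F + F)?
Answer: -5446/872321 + sqrt(2)/872321 ≈ -0.0062415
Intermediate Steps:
u(F) = sqrt(2)*sqrt(F) (u(F) = sqrt(2*F) = sqrt(2)*sqrt(F))
d = -6 + sqrt(2) (d = sqrt(2)*sqrt(1) - 2*3 = sqrt(2)*1 - 6 = sqrt(2) - 6 = -6 + sqrt(2) ≈ -4.5858)
M(O, J) = 1/(-6 + sqrt(2))
1/(M(f(-1, -5), 30) + 10*(-1 - 15)) = 1/((-3/17 - sqrt(2)/34) + 10*(-1 - 15)) = 1/((-3/17 - sqrt(2)/34) + 10*(-16)) = 1/((-3/17 - sqrt(2)/34) - 160) = 1/(-2723/17 - sqrt(2)/34)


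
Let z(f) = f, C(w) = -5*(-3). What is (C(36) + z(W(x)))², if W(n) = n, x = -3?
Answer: 144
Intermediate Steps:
C(w) = 15
(C(36) + z(W(x)))² = (15 - 3)² = 12² = 144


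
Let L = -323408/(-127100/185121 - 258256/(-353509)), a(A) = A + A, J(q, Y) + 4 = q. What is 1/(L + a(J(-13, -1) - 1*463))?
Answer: -719403769/5291802327268068 ≈ -1.3595e-7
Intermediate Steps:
J(q, Y) = -4 + q
a(A) = 2*A
L = -5291111699649828/719403769 (L = -323408/(-127100*1/185121 - 258256*(-1/353509)) = -323408/(-127100/185121 + 258256/353509) = -323408/2877615076/65441939589 = -323408*65441939589/2877615076 = -5291111699649828/719403769 ≈ -7.3549e+6)
1/(L + a(J(-13, -1) - 1*463)) = 1/(-5291111699649828/719403769 + 2*((-4 - 13) - 1*463)) = 1/(-5291111699649828/719403769 + 2*(-17 - 463)) = 1/(-5291111699649828/719403769 + 2*(-480)) = 1/(-5291111699649828/719403769 - 960) = 1/(-5291802327268068/719403769) = -719403769/5291802327268068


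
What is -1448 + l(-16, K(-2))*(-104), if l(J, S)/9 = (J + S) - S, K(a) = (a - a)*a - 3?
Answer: 13528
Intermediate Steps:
K(a) = -3 (K(a) = 0*a - 3 = 0 - 3 = -3)
l(J, S) = 9*J (l(J, S) = 9*((J + S) - S) = 9*J)
-1448 + l(-16, K(-2))*(-104) = -1448 + (9*(-16))*(-104) = -1448 - 144*(-104) = -1448 + 14976 = 13528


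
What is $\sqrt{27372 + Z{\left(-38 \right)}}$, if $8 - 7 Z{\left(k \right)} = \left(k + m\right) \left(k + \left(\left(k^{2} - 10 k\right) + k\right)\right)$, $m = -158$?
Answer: $\frac{2 \sqrt{934885}}{7} \approx 276.26$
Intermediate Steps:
$Z{\left(k \right)} = \frac{8}{7} - \frac{\left(-158 + k\right) \left(k^{2} - 8 k\right)}{7}$ ($Z{\left(k \right)} = \frac{8}{7} - \frac{\left(k - 158\right) \left(k + \left(\left(k^{2} - 10 k\right) + k\right)\right)}{7} = \frac{8}{7} - \frac{\left(-158 + k\right) \left(k + \left(k^{2} - 9 k\right)\right)}{7} = \frac{8}{7} - \frac{\left(-158 + k\right) \left(k^{2} - 8 k\right)}{7}$)
$\sqrt{27372 + Z{\left(-38 \right)}} = \sqrt{27372 + \left(\frac{8}{7} - - \frac{48032}{7} - \frac{\left(-38\right)^{3}}{7} + \frac{166 \left(-38\right)^{2}}{7}\right)} = \sqrt{27372 + \left(\frac{8}{7} + \frac{48032}{7} - - \frac{54872}{7} + \frac{166}{7} \cdot 1444\right)} = \sqrt{27372 + \left(\frac{8}{7} + \frac{48032}{7} + \frac{54872}{7} + \frac{239704}{7}\right)} = \sqrt{27372 + \frac{342616}{7}} = \sqrt{\frac{534220}{7}} = \frac{2 \sqrt{934885}}{7}$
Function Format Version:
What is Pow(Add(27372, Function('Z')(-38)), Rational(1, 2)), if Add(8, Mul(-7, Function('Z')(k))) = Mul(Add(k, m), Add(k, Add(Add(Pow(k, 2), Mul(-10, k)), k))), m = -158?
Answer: Mul(Rational(2, 7), Pow(934885, Rational(1, 2))) ≈ 276.26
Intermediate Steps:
Function('Z')(k) = Add(Rational(8, 7), Mul(Rational(-1, 7), Add(-158, k), Add(Pow(k, 2), Mul(-8, k)))) (Function('Z')(k) = Add(Rational(8, 7), Mul(Rational(-1, 7), Mul(Add(k, -158), Add(k, Add(Add(Pow(k, 2), Mul(-10, k)), k))))) = Add(Rational(8, 7), Mul(Rational(-1, 7), Mul(Add(-158, k), Add(k, Add(Pow(k, 2), Mul(-9, k)))))) = Add(Rational(8, 7), Mul(Rational(-1, 7), Mul(Add(-158, k), Add(Pow(k, 2), Mul(-8, k))))) = Add(Rational(8, 7), Mul(Rational(-1, 7), Add(-158, k), Add(Pow(k, 2), Mul(-8, k)))))
Pow(Add(27372, Function('Z')(-38)), Rational(1, 2)) = Pow(Add(27372, Add(Rational(8, 7), Mul(Rational(-1264, 7), -38), Mul(Rational(-1, 7), Pow(-38, 3)), Mul(Rational(166, 7), Pow(-38, 2)))), Rational(1, 2)) = Pow(Add(27372, Add(Rational(8, 7), Rational(48032, 7), Mul(Rational(-1, 7), -54872), Mul(Rational(166, 7), 1444))), Rational(1, 2)) = Pow(Add(27372, Add(Rational(8, 7), Rational(48032, 7), Rational(54872, 7), Rational(239704, 7))), Rational(1, 2)) = Pow(Add(27372, Rational(342616, 7)), Rational(1, 2)) = Pow(Rational(534220, 7), Rational(1, 2)) = Mul(Rational(2, 7), Pow(934885, Rational(1, 2)))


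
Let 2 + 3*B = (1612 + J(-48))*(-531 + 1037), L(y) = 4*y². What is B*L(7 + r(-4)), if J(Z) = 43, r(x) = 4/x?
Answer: 40196544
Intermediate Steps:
B = 837428/3 (B = -⅔ + ((1612 + 43)*(-531 + 1037))/3 = -⅔ + (1655*506)/3 = -⅔ + (⅓)*837430 = -⅔ + 837430/3 = 837428/3 ≈ 2.7914e+5)
B*L(7 + r(-4)) = 837428*(4*(7 + 4/(-4))²)/3 = 837428*(4*(7 + 4*(-¼))²)/3 = 837428*(4*(7 - 1)²)/3 = 837428*(4*6²)/3 = 837428*(4*36)/3 = (837428/3)*144 = 40196544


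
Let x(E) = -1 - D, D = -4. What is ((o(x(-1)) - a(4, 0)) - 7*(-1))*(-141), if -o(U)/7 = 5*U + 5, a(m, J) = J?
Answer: 18753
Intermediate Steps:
x(E) = 3 (x(E) = -1 - 1*(-4) = -1 + 4 = 3)
o(U) = -35 - 35*U (o(U) = -7*(5*U + 5) = -7*(5 + 5*U) = -35 - 35*U)
((o(x(-1)) - a(4, 0)) - 7*(-1))*(-141) = (((-35 - 35*3) - 1*0) - 7*(-1))*(-141) = (((-35 - 105) + 0) + 7)*(-141) = ((-140 + 0) + 7)*(-141) = (-140 + 7)*(-141) = -133*(-141) = 18753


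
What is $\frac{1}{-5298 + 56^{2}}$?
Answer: $- \frac{1}{2162} \approx -0.00046253$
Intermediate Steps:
$\frac{1}{-5298 + 56^{2}} = \frac{1}{-5298 + 3136} = \frac{1}{-2162} = - \frac{1}{2162}$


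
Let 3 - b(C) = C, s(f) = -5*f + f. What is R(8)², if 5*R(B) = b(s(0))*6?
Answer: 324/25 ≈ 12.960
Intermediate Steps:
s(f) = -4*f
b(C) = 3 - C
R(B) = 18/5 (R(B) = ((3 - (-4)*0)*6)/5 = ((3 - 1*0)*6)/5 = ((3 + 0)*6)/5 = (3*6)/5 = (⅕)*18 = 18/5)
R(8)² = (18/5)² = 324/25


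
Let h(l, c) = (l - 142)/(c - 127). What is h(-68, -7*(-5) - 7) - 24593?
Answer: -811499/33 ≈ -24591.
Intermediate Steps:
h(l, c) = (-142 + l)/(-127 + c)
h(-68, -7*(-5) - 7) - 24593 = (-142 - 68)/(-127 + (-7*(-5) - 7)) - 24593 = -210/(-127 + (35 - 7)) - 24593 = -210/(-127 + 28) - 24593 = -210/(-99) - 24593 = -1/99*(-210) - 24593 = 70/33 - 24593 = -811499/33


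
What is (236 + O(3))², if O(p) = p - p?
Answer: 55696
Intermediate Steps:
O(p) = 0
(236 + O(3))² = (236 + 0)² = 236² = 55696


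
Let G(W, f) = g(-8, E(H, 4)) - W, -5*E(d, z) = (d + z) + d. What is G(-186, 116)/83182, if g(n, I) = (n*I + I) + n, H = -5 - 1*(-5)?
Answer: 459/207955 ≈ 0.0022072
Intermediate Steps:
H = 0 (H = -5 + 5 = 0)
E(d, z) = -2*d/5 - z/5 (E(d, z) = -((d + z) + d)/5 = -(z + 2*d)/5 = -2*d/5 - z/5)
g(n, I) = I + n + I*n (g(n, I) = (I*n + I) + n = (I + I*n) + n = I + n + I*n)
G(W, f) = -12/5 - W (G(W, f) = ((-2/5*0 - 1/5*4) - 8 + (-2/5*0 - 1/5*4)*(-8)) - W = ((0 - 4/5) - 8 + (0 - 4/5)*(-8)) - W = (-4/5 - 8 - 4/5*(-8)) - W = (-4/5 - 8 + 32/5) - W = -12/5 - W)
G(-186, 116)/83182 = (-12/5 - 1*(-186))/83182 = (-12/5 + 186)*(1/83182) = (918/5)*(1/83182) = 459/207955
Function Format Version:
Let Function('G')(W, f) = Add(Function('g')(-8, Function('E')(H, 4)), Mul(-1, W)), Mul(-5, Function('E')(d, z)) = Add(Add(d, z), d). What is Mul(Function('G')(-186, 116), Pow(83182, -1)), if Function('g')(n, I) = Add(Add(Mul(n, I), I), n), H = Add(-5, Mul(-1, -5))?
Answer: Rational(459, 207955) ≈ 0.0022072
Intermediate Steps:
H = 0 (H = Add(-5, 5) = 0)
Function('E')(d, z) = Add(Mul(Rational(-2, 5), d), Mul(Rational(-1, 5), z)) (Function('E')(d, z) = Mul(Rational(-1, 5), Add(Add(d, z), d)) = Mul(Rational(-1, 5), Add(z, Mul(2, d))) = Add(Mul(Rational(-2, 5), d), Mul(Rational(-1, 5), z)))
Function('g')(n, I) = Add(I, n, Mul(I, n)) (Function('g')(n, I) = Add(Add(Mul(I, n), I), n) = Add(Add(I, Mul(I, n)), n) = Add(I, n, Mul(I, n)))
Function('G')(W, f) = Add(Rational(-12, 5), Mul(-1, W)) (Function('G')(W, f) = Add(Add(Add(Mul(Rational(-2, 5), 0), Mul(Rational(-1, 5), 4)), -8, Mul(Add(Mul(Rational(-2, 5), 0), Mul(Rational(-1, 5), 4)), -8)), Mul(-1, W)) = Add(Add(Add(0, Rational(-4, 5)), -8, Mul(Add(0, Rational(-4, 5)), -8)), Mul(-1, W)) = Add(Add(Rational(-4, 5), -8, Mul(Rational(-4, 5), -8)), Mul(-1, W)) = Add(Add(Rational(-4, 5), -8, Rational(32, 5)), Mul(-1, W)) = Add(Rational(-12, 5), Mul(-1, W)))
Mul(Function('G')(-186, 116), Pow(83182, -1)) = Mul(Add(Rational(-12, 5), Mul(-1, -186)), Pow(83182, -1)) = Mul(Add(Rational(-12, 5), 186), Rational(1, 83182)) = Mul(Rational(918, 5), Rational(1, 83182)) = Rational(459, 207955)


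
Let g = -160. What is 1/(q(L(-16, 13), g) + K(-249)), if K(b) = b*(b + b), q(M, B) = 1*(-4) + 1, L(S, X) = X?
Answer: 1/123999 ≈ 8.0646e-6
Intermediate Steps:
q(M, B) = -3 (q(M, B) = -4 + 1 = -3)
K(b) = 2*b² (K(b) = b*(2*b) = 2*b²)
1/(q(L(-16, 13), g) + K(-249)) = 1/(-3 + 2*(-249)²) = 1/(-3 + 2*62001) = 1/(-3 + 124002) = 1/123999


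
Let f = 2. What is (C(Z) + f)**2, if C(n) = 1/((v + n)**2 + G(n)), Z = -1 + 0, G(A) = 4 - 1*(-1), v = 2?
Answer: 169/36 ≈ 4.6944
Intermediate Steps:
G(A) = 5 (G(A) = 4 + 1 = 5)
Z = -1
C(n) = 1/(5 + (2 + n)**2) (C(n) = 1/((2 + n)**2 + 5) = 1/(5 + (2 + n)**2))
(C(Z) + f)**2 = (1/(5 + (2 - 1)**2) + 2)**2 = (1/(5 + 1**2) + 2)**2 = (1/(5 + 1) + 2)**2 = (1/6 + 2)**2 = (13/6)**2 = 169/36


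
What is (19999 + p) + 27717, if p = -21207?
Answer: 26509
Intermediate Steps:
(19999 + p) + 27717 = (19999 - 21207) + 27717 = -1208 + 27717 = 26509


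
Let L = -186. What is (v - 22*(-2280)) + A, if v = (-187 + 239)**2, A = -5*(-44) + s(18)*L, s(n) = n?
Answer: 49736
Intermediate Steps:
A = -3128 (A = -5*(-44) + 18*(-186) = 220 - 3348 = -3128)
v = 2704 (v = 52**2 = 2704)
(v - 22*(-2280)) + A = (2704 - 22*(-2280)) - 3128 = (2704 + 50160) - 3128 = 52864 - 3128 = 49736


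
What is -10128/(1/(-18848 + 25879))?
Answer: -71209968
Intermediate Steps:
-10128/(1/(-18848 + 25879)) = -10128/(1/7031) = -10128/1/7031 = -10128*7031 = -71209968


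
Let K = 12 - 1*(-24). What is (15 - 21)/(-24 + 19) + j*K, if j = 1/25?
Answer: 66/25 ≈ 2.6400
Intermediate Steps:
j = 1/25 ≈ 0.040000
K = 36 (K = 12 + 24 = 36)
(15 - 21)/(-24 + 19) + j*K = (15 - 21)/(-24 + 19) + (1/25)*36 = -6/(-5) + 36/25 = -6*(-⅕) + 36/25 = 6/5 + 36/25 = 66/25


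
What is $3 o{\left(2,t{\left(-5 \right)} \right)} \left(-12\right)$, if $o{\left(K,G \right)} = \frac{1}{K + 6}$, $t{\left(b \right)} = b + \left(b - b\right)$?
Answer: $- \frac{9}{2} \approx -4.5$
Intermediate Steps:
$t{\left(b \right)} = b$ ($t{\left(b \right)} = b + 0 = b$)
$o{\left(K,G \right)} = \frac{1}{6 + K}$
$3 o{\left(2,t{\left(-5 \right)} \right)} \left(-12\right) = \frac{3}{6 + 2} \left(-12\right) = \frac{3}{8} \left(-12\right) = - \frac{9}{2}$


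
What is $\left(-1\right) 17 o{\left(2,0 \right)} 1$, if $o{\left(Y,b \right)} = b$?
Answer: $0$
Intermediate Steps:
$\left(-1\right) 17 o{\left(2,0 \right)} 1 = \left(-1\right) 17 \cdot 0 \cdot 1 = \left(-17\right) 0 \cdot 1 = 0 \cdot 1 = 0$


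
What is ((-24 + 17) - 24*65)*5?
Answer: -7835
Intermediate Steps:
((-24 + 17) - 24*65)*5 = (-7 - 1560)*5 = -1567*5 = -7835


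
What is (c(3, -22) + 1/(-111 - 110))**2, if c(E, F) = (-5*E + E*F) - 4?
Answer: 352913796/48841 ≈ 7225.8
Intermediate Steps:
c(E, F) = -4 - 5*E + E*F
(c(3, -22) + 1/(-111 - 110))**2 = ((-4 - 5*3 + 3*(-22)) + 1/(-111 - 110))**2 = ((-4 - 15 - 66) + 1/(-221))**2 = (-85 - 1/221)**2 = (-18786/221)**2 = 352913796/48841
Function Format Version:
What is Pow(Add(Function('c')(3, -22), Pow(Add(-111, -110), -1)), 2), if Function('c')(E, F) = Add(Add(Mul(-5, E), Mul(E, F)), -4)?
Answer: Rational(352913796, 48841) ≈ 7225.8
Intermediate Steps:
Function('c')(E, F) = Add(-4, Mul(-5, E), Mul(E, F))
Pow(Add(Function('c')(3, -22), Pow(Add(-111, -110), -1)), 2) = Pow(Add(Add(-4, Mul(-5, 3), Mul(3, -22)), Pow(Add(-111, -110), -1)), 2) = Pow(Add(Add(-4, -15, -66), Pow(-221, -1)), 2) = Pow(Add(-85, Rational(-1, 221)), 2) = Pow(Rational(-18786, 221), 2) = Rational(352913796, 48841)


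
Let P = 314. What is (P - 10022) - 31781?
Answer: -41489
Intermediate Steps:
(P - 10022) - 31781 = (314 - 10022) - 31781 = -9708 - 31781 = -41489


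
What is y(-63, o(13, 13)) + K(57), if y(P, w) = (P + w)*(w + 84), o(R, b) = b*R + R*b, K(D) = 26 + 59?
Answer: 116135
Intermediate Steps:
K(D) = 85
o(R, b) = 2*R*b (o(R, b) = R*b + R*b = 2*R*b)
y(P, w) = (84 + w)*(P + w) (y(P, w) = (P + w)*(84 + w) = (84 + w)*(P + w))
y(-63, o(13, 13)) + K(57) = ((2*13*13)**2 + 84*(-63) + 84*(2*13*13) - 126*13*13) + 85 = (338**2 - 5292 + 84*338 - 63*338) + 85 = (114244 - 5292 + 28392 - 21294) + 85 = 116050 + 85 = 116135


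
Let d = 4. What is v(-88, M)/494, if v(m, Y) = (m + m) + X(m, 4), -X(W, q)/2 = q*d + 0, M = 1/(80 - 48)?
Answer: -8/19 ≈ -0.42105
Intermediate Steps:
M = 1/32 ≈ 0.031250
X(W, q) = -8*q (X(W, q) = -2*(q*4 + 0) = -2*(4*q + 0) = -8*q)
v(m, Y) = -32 + 2*m (v(m, Y) = (m + m) - 8*4 = 2*m - 32 = -32 + 2*m)
v(-88, M)/494 = (-32 + 2*(-88))/494 = (-32 - 176)*(1/494) = -208*1/494 = -8/19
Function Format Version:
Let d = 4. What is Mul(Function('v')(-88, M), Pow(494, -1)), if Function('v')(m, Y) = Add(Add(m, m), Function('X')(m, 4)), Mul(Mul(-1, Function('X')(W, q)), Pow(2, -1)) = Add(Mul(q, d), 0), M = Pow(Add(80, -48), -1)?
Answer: Rational(-8, 19) ≈ -0.42105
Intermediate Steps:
M = Rational(1, 32) (M = Pow(32, -1) = Rational(1, 32) ≈ 0.031250)
Function('X')(W, q) = Mul(-8, q) (Function('X')(W, q) = Mul(-2, Add(Mul(q, 4), 0)) = Mul(-2, Add(Mul(4, q), 0)) = Mul(-2, Mul(4, q)) = Mul(-8, q))
Function('v')(m, Y) = Add(-32, Mul(2, m)) (Function('v')(m, Y) = Add(Add(m, m), Mul(-8, 4)) = Add(Mul(2, m), -32) = Add(-32, Mul(2, m)))
Mul(Function('v')(-88, M), Pow(494, -1)) = Mul(Add(-32, Mul(2, -88)), Pow(494, -1)) = Mul(Add(-32, -176), Rational(1, 494)) = Mul(-208, Rational(1, 494)) = Rational(-8, 19)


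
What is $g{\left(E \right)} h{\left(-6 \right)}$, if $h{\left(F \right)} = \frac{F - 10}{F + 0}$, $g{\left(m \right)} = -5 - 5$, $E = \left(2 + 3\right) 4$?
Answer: $- \frac{80}{3} \approx -26.667$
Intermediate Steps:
$E = 20$ ($E = 5 \cdot 4 = 20$)
$g{\left(m \right)} = -10$ ($g{\left(m \right)} = -5 - 5 = -10$)
$h{\left(F \right)} = \frac{-10 + F}{F}$
$g{\left(E \right)} h{\left(-6 \right)} = - 10 \frac{-10 - 6}{-6} = - 10 \left(\left(- \frac{1}{6}\right) \left(-16\right)\right) = \left(-10\right) \frac{8}{3} = - \frac{80}{3}$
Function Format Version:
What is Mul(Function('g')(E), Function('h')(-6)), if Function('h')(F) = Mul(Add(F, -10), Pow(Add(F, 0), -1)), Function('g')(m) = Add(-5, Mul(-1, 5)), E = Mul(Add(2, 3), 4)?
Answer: Rational(-80, 3) ≈ -26.667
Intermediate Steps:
E = 20 (E = Mul(5, 4) = 20)
Function('g')(m) = -10 (Function('g')(m) = Add(-5, -5) = -10)
Function('h')(F) = Mul(Pow(F, -1), Add(-10, F)) (Function('h')(F) = Mul(Add(-10, F), Pow(F, -1)) = Mul(Pow(F, -1), Add(-10, F)))
Mul(Function('g')(E), Function('h')(-6)) = Mul(-10, Mul(Pow(-6, -1), Add(-10, -6))) = Mul(-10, Mul(Rational(-1, 6), -16)) = Mul(-10, Rational(8, 3)) = Rational(-80, 3)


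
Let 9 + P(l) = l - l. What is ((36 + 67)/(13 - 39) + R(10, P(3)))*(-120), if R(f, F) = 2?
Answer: 3060/13 ≈ 235.38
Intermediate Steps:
P(l) = -9 (P(l) = -9 + (l - l) = -9 + 0 = -9)
((36 + 67)/(13 - 39) + R(10, P(3)))*(-120) = ((36 + 67)/(13 - 39) + 2)*(-120) = (103/(-26) + 2)*(-120) = (103*(-1/26) + 2)*(-120) = (-103/26 + 2)*(-120) = -51/26*(-120) = 3060/13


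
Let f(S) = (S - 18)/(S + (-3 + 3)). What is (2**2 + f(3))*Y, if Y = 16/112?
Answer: -1/7 ≈ -0.14286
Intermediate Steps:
Y = 1/7 (Y = 16*(1/112) = 1/7 ≈ 0.14286)
f(S) = (-18 + S)/S (f(S) = (-18 + S)/(S + 0) = (-18 + S)/S)
(2**2 + f(3))*Y = (2**2 + (-18 + 3)/3)*(1/7) = (4 + (1/3)*(-15))*(1/7) = (4 - 5)*(1/7) = -1*1/7 = -1/7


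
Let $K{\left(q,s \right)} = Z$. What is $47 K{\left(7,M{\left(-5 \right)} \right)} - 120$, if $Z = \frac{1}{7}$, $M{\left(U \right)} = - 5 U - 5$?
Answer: $- \frac{793}{7} \approx -113.29$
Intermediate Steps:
$M{\left(U \right)} = -5 - 5 U$
$Z = \frac{1}{7} \approx 0.14286$
$K{\left(q,s \right)} = \frac{1}{7}$
$47 K{\left(7,M{\left(-5 \right)} \right)} - 120 = 47 \cdot \frac{1}{7} - 120 = \frac{47}{7} - 120 = - \frac{793}{7}$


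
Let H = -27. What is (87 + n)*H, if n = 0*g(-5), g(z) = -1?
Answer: -2349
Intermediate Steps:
n = 0 (n = 0*(-1) = 0)
(87 + n)*H = (87 + 0)*(-27) = 87*(-27) = -2349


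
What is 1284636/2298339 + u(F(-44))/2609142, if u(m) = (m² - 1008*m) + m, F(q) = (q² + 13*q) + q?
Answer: 238965526864/333149600841 ≈ 0.71729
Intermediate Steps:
F(q) = q² + 14*q
u(m) = m² - 1007*m
1284636/2298339 + u(F(-44))/2609142 = 1284636/2298339 + ((-44*(14 - 44))*(-1007 - 44*(14 - 44)))/2609142 = 1284636*(1/2298339) + ((-44*(-30))*(-1007 - 44*(-30)))*(1/2609142) = 428212/766113 + (1320*(-1007 + 1320))*(1/2609142) = 428212/766113 + (1320*313)*(1/2609142) = 428212/766113 + 413160*(1/2609142) = 428212/766113 + 68860/434857 = 238965526864/333149600841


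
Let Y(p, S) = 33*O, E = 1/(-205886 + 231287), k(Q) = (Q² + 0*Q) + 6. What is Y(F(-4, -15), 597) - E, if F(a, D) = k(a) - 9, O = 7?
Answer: 5867630/25401 ≈ 231.00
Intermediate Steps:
k(Q) = 6 + Q² (k(Q) = (Q² + 0) + 6 = Q² + 6 = 6 + Q²)
F(a, D) = -3 + a² (F(a, D) = (6 + a²) - 9 = -3 + a²)
E = 1/25401 ≈ 3.9369e-5
Y(p, S) = 231 (Y(p, S) = 33*7 = 231)
Y(F(-4, -15), 597) - E = 231 - 1*1/25401 = 231 - 1/25401 = 5867630/25401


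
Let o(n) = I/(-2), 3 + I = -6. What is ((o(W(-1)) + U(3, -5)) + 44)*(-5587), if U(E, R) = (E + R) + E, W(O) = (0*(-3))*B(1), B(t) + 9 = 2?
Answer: -553113/2 ≈ -2.7656e+5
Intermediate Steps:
B(t) = -7 (B(t) = -9 + 2 = -7)
I = -9 (I = -3 - 6 = -9)
W(O) = 0 (W(O) = (0*(-3))*(-7) = 0*(-7) = 0)
U(E, R) = R + 2*E
o(n) = 9/2 (o(n) = -9/(-2) = -9*(-½) = 9/2)
((o(W(-1)) + U(3, -5)) + 44)*(-5587) = ((9/2 + (-5 + 2*3)) + 44)*(-5587) = ((9/2 + (-5 + 6)) + 44)*(-5587) = ((9/2 + 1) + 44)*(-5587) = (11/2 + 44)*(-5587) = (99/2)*(-5587) = -553113/2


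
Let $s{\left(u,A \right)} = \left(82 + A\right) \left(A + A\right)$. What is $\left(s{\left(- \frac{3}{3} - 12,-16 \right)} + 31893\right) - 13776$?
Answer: $16005$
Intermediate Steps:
$s{\left(u,A \right)} = 2 A \left(82 + A\right)$ ($s{\left(u,A \right)} = \left(82 + A\right) 2 A = 2 A \left(82 + A\right)$)
$\left(s{\left(- \frac{3}{3} - 12,-16 \right)} + 31893\right) - 13776 = \left(2 \left(-16\right) \left(82 - 16\right) + 31893\right) - 13776 = \left(2 \left(-16\right) 66 + 31893\right) - 13776 = \left(-2112 + 31893\right) - 13776 = 29781 - 13776 = 16005$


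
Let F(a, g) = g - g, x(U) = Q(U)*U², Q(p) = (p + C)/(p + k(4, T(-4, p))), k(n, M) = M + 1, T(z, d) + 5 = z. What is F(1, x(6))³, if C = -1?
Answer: 0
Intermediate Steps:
T(z, d) = -5 + z
k(n, M) = 1 + M
Q(p) = (-1 + p)/(-8 + p) (Q(p) = (p - 1)/(p + (1 + (-5 - 4))) = (-1 + p)/(p + (1 - 9)) = (-1 + p)/(p - 8) = (-1 + p)/(-8 + p))
x(U) = U²*(-1 + U)/(-8 + U) (x(U) = ((-1 + U)/(-8 + U))*U² = U²*(-1 + U)/(-8 + U))
F(a, g) = 0
F(1, x(6))³ = 0³ = 0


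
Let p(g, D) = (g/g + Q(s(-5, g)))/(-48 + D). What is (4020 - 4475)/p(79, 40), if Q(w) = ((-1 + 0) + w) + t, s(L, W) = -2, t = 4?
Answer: 1820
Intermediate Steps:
Q(w) = 3 + w (Q(w) = ((-1 + 0) + w) + 4 = (-1 + w) + 4 = 3 + w)
p(g, D) = 2/(-48 + D) (p(g, D) = (g/g + (3 - 2))/(-48 + D) = (1 + 1)/(-48 + D) = 2/(-48 + D))
(4020 - 4475)/p(79, 40) = (4020 - 4475)/((2/(-48 + 40))) = -455/(2/(-8)) = -455/(2*(-1/8)) = -455/(-1/4) = -455*(-4) = 1820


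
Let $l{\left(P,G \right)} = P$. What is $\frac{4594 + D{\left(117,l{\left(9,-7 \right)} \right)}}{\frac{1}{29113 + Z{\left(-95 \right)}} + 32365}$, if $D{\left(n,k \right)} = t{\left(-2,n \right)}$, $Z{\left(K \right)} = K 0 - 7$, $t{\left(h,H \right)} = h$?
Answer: $\frac{133654752}{942015691} \approx 0.14188$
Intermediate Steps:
$Z{\left(K \right)} = -7$ ($Z{\left(K \right)} = 0 - 7 = -7$)
$D{\left(n,k \right)} = -2$
$\frac{4594 + D{\left(117,l{\left(9,-7 \right)} \right)}}{\frac{1}{29113 + Z{\left(-95 \right)}} + 32365} = \frac{4594 - 2}{\frac{1}{29113 - 7} + 32365} = \frac{4592}{\frac{1}{29106} + 32365} = \frac{4592}{\frac{942015691}{29106}} = 4592 \cdot \frac{29106}{942015691} = \frac{133654752}{942015691}$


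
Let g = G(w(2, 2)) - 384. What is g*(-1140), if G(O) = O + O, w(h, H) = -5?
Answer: 449160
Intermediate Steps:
G(O) = 2*O
g = -394 (g = 2*(-5) - 384 = -10 - 384 = -394)
g*(-1140) = -394*(-1140) = 449160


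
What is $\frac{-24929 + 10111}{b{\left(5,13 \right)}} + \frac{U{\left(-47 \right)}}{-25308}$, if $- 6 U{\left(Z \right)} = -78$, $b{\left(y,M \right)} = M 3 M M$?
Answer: $- \frac{125033209}{55601676} \approx -2.2487$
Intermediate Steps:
$b{\left(y,M \right)} = 3 M^{3}$ ($b{\left(y,M \right)} = M 3 M^{2} = 3 M^{3}$)
$U{\left(Z \right)} = 13$ ($U{\left(Z \right)} = \left(- \frac{1}{6}\right) \left(-78\right) = 13$)
$\frac{-24929 + 10111}{b{\left(5,13 \right)}} + \frac{U{\left(-47 \right)}}{-25308} = \frac{-24929 + 10111}{3 \cdot 13^{3}} + \frac{13}{-25308} = - \frac{14818}{3 \cdot 2197} + 13 \left(- \frac{1}{25308}\right) = - \frac{14818}{6591} - \frac{13}{25308} = - \frac{125033209}{55601676}$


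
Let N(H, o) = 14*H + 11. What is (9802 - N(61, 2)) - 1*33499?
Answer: -24562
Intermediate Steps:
N(H, o) = 11 + 14*H
(9802 - N(61, 2)) - 1*33499 = (9802 - (11 + 14*61)) - 1*33499 = (9802 - (11 + 854)) - 33499 = (9802 - 1*865) - 33499 = (9802 - 865) - 33499 = 8937 - 33499 = -24562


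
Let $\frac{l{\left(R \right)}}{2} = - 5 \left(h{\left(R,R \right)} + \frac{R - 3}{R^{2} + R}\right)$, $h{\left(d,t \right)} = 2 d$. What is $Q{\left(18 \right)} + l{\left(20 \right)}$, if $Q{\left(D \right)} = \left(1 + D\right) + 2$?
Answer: $- \frac{15935}{42} \approx -379.4$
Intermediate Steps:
$Q{\left(D \right)} = 3 + D$
$l{\left(R \right)} = - 20 R - \frac{10 \left(-3 + R\right)}{R + R^{2}}$ ($l{\left(R \right)} = 2 \left(- 5 \left(2 R + \frac{R - 3}{R^{2} + R}\right)\right) = 2 \left(- 5 \left(2 R + \frac{-3 + R}{R + R^{2}}\right)\right) = 2 \left(- 10 R - \frac{5 \left(-3 + R\right)}{R + R^{2}}\right) = - 20 R - \frac{10 \left(-3 + R\right)}{R + R^{2}}$)
$Q{\left(18 \right)} + l{\left(20 \right)} = \left(3 + 18\right) + \frac{10 \left(3 - 20 - 2 \cdot 20^{2} - 2 \cdot 20^{3}\right)}{20 \left(1 + 20\right)} = 21 + 10 \cdot \frac{1}{20} \cdot \frac{1}{21} \left(3 - 20 - 800 - 16000\right) = 21 + 10 \cdot \frac{1}{20} \cdot \frac{1}{21} \left(-16817\right) = 21 - \frac{16817}{42} = - \frac{15935}{42}$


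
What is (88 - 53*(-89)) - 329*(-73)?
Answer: 28822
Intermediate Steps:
(88 - 53*(-89)) - 329*(-73) = (88 + 4717) + 24017 = 4805 + 24017 = 28822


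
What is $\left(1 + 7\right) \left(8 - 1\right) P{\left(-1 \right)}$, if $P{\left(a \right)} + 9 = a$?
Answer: $-560$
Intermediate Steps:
$P{\left(a \right)} = -9 + a$
$\left(1 + 7\right) \left(8 - 1\right) P{\left(-1 \right)} = \left(1 + 7\right) \left(8 - 1\right) \left(-9 - 1\right) = 8 \left(8 - 1\right) \left(-10\right) = 8 \cdot 7 \left(-10\right) = 56 \left(-10\right) = -560$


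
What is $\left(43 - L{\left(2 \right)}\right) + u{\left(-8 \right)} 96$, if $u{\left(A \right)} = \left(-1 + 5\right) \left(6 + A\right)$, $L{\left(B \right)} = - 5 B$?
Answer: $-715$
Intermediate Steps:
$u{\left(A \right)} = 24 + 4 A$ ($u{\left(A \right)} = 4 \left(6 + A\right) = 24 + 4 A$)
$\left(43 - L{\left(2 \right)}\right) + u{\left(-8 \right)} 96 = \left(43 - \left(-5\right) 2\right) + \left(24 + 4 \left(-8\right)\right) 96 = \left(43 - -10\right) + \left(24 - 32\right) 96 = \left(43 + 10\right) - 768 = 53 - 768 = -715$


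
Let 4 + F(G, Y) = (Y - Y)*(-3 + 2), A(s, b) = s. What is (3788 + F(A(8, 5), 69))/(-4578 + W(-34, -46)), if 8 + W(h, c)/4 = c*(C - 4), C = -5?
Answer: -1892/1477 ≈ -1.2810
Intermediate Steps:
W(h, c) = -32 - 36*c (W(h, c) = -32 + 4*(c*(-5 - 4)) = -32 + 4*(c*(-9)) = -32 + 4*(-9*c) = -32 - 36*c)
F(G, Y) = -4 (F(G, Y) = -4 + (Y - Y)*(-3 + 2) = -4 + 0*(-1) = -4 + 0 = -4)
(3788 + F(A(8, 5), 69))/(-4578 + W(-34, -46)) = (3788 - 4)/(-4578 + (-32 - 36*(-46))) = 3784/(-4578 + (-32 + 1656)) = 3784/(-4578 + 1624) = 3784/(-2954) = 3784*(-1/2954) = -1892/1477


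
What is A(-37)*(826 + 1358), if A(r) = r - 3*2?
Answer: -93912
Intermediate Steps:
A(r) = -6 + r (A(r) = r - 1*6 = r - 6 = -6 + r)
A(-37)*(826 + 1358) = (-6 - 37)*(826 + 1358) = -43*2184 = -93912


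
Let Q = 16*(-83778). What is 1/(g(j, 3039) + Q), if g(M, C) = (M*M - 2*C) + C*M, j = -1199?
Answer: -1/3552686 ≈ -2.8148e-7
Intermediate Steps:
Q = -1340448
g(M, C) = M² - 2*C + C*M (g(M, C) = (M² - 2*C) + C*M = M² - 2*C + C*M)
1/(g(j, 3039) + Q) = 1/(((-1199)² - 2*3039 + 3039*(-1199)) - 1340448) = 1/((1437601 - 6078 - 3643761) - 1340448) = 1/(-2212238 - 1340448) = 1/(-3552686) = -1/3552686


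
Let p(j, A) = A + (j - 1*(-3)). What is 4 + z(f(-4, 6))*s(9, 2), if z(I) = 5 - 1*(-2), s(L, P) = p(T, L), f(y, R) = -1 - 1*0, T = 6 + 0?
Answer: 130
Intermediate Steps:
T = 6
f(y, R) = -1 (f(y, R) = -1 + 0 = -1)
p(j, A) = 3 + A + j (p(j, A) = A + (j + 3) = A + (3 + j) = 3 + A + j)
s(L, P) = 9 + L (s(L, P) = 3 + L + 6 = 9 + L)
z(I) = 7 (z(I) = 5 + 2 = 7)
4 + z(f(-4, 6))*s(9, 2) = 4 + 7*(9 + 9) = 4 + 7*18 = 4 + 126 = 130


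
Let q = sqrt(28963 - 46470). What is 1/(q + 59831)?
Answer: 59831/3579766068 - I*sqrt(17507)/3579766068 ≈ 1.6714e-5 - 3.6962e-8*I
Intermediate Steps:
q = I*sqrt(17507) (q = sqrt(-17507) = I*sqrt(17507) ≈ 132.31*I)
1/(q + 59831) = 1/(I*sqrt(17507) + 59831) = 1/(59831 + I*sqrt(17507))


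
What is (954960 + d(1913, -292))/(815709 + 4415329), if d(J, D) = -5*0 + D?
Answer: 477334/2615519 ≈ 0.18250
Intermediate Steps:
d(J, D) = D (d(J, D) = 0 + D = D)
(954960 + d(1913, -292))/(815709 + 4415329) = (954960 - 292)/(815709 + 4415329) = 954668/5231038 = 954668*(1/5231038) = 477334/2615519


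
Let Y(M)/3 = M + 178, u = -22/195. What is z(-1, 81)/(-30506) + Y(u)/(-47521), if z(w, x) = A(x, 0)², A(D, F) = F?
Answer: -34688/3088865 ≈ -0.011230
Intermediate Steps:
u = -22/195 (u = -22*1/195 = -22/195 ≈ -0.11282)
Y(M) = 534 + 3*M (Y(M) = 3*(M + 178) = 3*(178 + M) = 534 + 3*M)
z(w, x) = 0 (z(w, x) = 0² = 0)
z(-1, 81)/(-30506) + Y(u)/(-47521) = 0/(-30506) + (534 + 3*(-22/195))/(-47521) = 0*(-1/30506) + (534 - 22/65)*(-1/47521) = 0 + (34688/65)*(-1/47521) = 0 - 34688/3088865 = -34688/3088865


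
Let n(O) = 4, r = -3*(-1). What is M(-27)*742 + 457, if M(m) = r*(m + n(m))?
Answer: -50741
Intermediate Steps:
r = 3
M(m) = 12 + 3*m (M(m) = 3*(m + 4) = 3*(4 + m) = 12 + 3*m)
M(-27)*742 + 457 = (12 + 3*(-27))*742 + 457 = (12 - 81)*742 + 457 = -69*742 + 457 = -51198 + 457 = -50741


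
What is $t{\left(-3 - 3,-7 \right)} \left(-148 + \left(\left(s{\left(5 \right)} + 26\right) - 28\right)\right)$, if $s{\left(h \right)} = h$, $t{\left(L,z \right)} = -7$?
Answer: $1015$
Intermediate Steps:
$t{\left(-3 - 3,-7 \right)} \left(-148 + \left(\left(s{\left(5 \right)} + 26\right) - 28\right)\right) = - 7 \left(-148 + \left(\left(5 + 26\right) - 28\right)\right) = - 7 \left(-148 + \left(31 - 28\right)\right) = - 7 \left(-148 + 3\right) = \left(-7\right) \left(-145\right) = 1015$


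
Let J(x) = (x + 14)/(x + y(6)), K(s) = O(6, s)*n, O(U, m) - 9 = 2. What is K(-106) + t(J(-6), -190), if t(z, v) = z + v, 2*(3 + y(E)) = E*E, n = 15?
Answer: -217/9 ≈ -24.111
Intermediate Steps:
O(U, m) = 11 (O(U, m) = 9 + 2 = 11)
y(E) = -3 + E²/2 (y(E) = -3 + (E*E)/2 = -3 + E²/2)
K(s) = 165 (K(s) = 11*15 = 165)
J(x) = (14 + x)/(15 + x) (J(x) = (x + 14)/(x + (-3 + (½)*6²)) = (14 + x)/(x + (-3 + (½)*36)) = (14 + x)/(x + (-3 + 18)) = (14 + x)/(x + 15) = (14 + x)/(15 + x))
t(z, v) = v + z
K(-106) + t(J(-6), -190) = 165 + (-190 + (14 - 6)/(15 - 6)) = 165 + (-190 + 8/9) = 165 - 1702/9 = -217/9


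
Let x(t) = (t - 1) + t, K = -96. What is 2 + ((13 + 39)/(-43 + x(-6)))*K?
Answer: 638/7 ≈ 91.143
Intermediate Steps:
x(t) = -1 + 2*t (x(t) = (-1 + t) + t = -1 + 2*t)
2 + ((13 + 39)/(-43 + x(-6)))*K = 2 + ((13 + 39)/(-43 + (-1 + 2*(-6))))*(-96) = 2 + (52/(-43 + (-1 - 12)))*(-96) = 2 + (52/(-43 - 13))*(-96) = 2 + (52/(-56))*(-96) = 2 + (52*(-1/56))*(-96) = 2 - 13/14*(-96) = 2 + 624/7 = 638/7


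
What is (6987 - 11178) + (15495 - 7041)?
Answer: 4263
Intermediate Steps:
(6987 - 11178) + (15495 - 7041) = -4191 + 8454 = 4263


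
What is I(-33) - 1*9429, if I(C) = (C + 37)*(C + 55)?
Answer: -9341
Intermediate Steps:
I(C) = (37 + C)*(55 + C)
I(-33) - 1*9429 = (2035 + (-33)² + 92*(-33)) - 1*9429 = (2035 + 1089 - 3036) - 9429 = 88 - 9429 = -9341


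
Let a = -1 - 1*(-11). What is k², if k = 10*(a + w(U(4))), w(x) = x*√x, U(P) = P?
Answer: 32400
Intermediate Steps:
a = 10 (a = -1 + 11 = 10)
w(x) = x^(3/2)
k = 180 (k = 10*(10 + 4^(3/2)) = 10*(10 + 8) = 10*18 = 180)
k² = 180² = 32400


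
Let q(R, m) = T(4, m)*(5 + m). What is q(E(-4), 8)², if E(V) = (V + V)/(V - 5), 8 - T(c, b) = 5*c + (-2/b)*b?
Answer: 16900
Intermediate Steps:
T(c, b) = 10 - 5*c (T(c, b) = 8 - (5*c + (-2/b)*b) = 8 - (5*c - 2) = 8 - (-2 + 5*c) = 8 + (2 - 5*c) = 10 - 5*c)
E(V) = 2*V/(-5 + V) (E(V) = (2*V)/(-5 + V) = 2*V/(-5 + V))
q(R, m) = -50 - 10*m (q(R, m) = (10 - 5*4)*(5 + m) = (10 - 20)*(5 + m) = -10*(5 + m) = -50 - 10*m)
q(E(-4), 8)² = (-50 - 10*8)² = (-50 - 80)² = (-130)² = 16900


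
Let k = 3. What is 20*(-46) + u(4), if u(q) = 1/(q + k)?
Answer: -6439/7 ≈ -919.86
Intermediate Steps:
u(q) = 1/(3 + q) (u(q) = 1/(q + 3) = 1/(3 + q))
20*(-46) + u(4) = 20*(-46) + 1/(3 + 4) = -920 + 1/7 = -920 + ⅐ = -6439/7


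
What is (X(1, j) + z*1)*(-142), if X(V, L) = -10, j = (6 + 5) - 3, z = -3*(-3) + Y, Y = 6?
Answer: -710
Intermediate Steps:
z = 15 (z = -3*(-3) + 6 = 9 + 6 = 15)
j = 8 (j = 11 - 3 = 8)
(X(1, j) + z*1)*(-142) = (-10 + 15*1)*(-142) = (-10 + 15)*(-142) = 5*(-142) = -710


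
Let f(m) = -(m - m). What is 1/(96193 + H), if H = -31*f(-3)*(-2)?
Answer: 1/96193 ≈ 1.0396e-5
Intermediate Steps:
f(m) = 0 (f(m) = -1*0 = 0)
H = 0 (H = -31*0*(-2) = 0*(-2) = 0)
1/(96193 + H) = 1/(96193 + 0) = 1/96193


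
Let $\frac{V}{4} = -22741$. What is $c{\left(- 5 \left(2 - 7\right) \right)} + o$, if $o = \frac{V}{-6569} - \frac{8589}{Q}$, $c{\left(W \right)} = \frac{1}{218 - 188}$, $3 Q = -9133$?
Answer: $\frac{30061123727}{1799840310} \approx 16.702$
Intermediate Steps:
$V = -90964$ ($V = 4 \left(-22741\right) = -90964$)
$Q = - \frac{9133}{3}$ ($Q = \frac{1}{3} \left(-9133\right) = - \frac{9133}{3} \approx -3044.3$)
$c{\left(W \right)} = \frac{1}{30}$
$o = \frac{1000037635}{59994677}$ ($o = - \frac{90964}{-6569} - \frac{8589}{- \frac{9133}{3}} = \left(-90964\right) \left(- \frac{1}{6569}\right) - - \frac{25767}{9133} = \frac{90964}{6569} + \frac{25767}{9133} = \frac{1000037635}{59994677} \approx 16.669$)
$c{\left(- 5 \left(2 - 7\right) \right)} + o = \frac{1}{30} + \frac{1000037635}{59994677} = \frac{30061123727}{1799840310}$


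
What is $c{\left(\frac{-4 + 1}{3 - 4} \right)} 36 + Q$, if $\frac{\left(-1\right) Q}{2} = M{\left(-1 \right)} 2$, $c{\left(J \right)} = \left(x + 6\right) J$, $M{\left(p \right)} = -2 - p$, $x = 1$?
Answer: $760$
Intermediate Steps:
$c{\left(J \right)} = 7 J$ ($c{\left(J \right)} = \left(1 + 6\right) J = 7 J$)
$Q = 4$ ($Q = - 2 \left(-2 - -1\right) 2 = - 2 \left(-2 + 1\right) 2 = - 2 \left(\left(-1\right) 2\right) = \left(-2\right) \left(-2\right) = 4$)
$c{\left(\frac{-4 + 1}{3 - 4} \right)} 36 + Q = 7 \frac{-4 + 1}{3 - 4} \cdot 36 + 4 = 7 \left(- \frac{3}{-1}\right) 36 + 4 = 7 \left(\left(-3\right) \left(-1\right)\right) 36 + 4 = 7 \cdot 3 \cdot 36 + 4 = 21 \cdot 36 + 4 = 756 + 4 = 760$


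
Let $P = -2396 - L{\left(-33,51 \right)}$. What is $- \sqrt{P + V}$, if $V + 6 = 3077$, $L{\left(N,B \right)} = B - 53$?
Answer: $- \sqrt{677} \approx -26.019$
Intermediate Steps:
$L{\left(N,B \right)} = -53 + B$
$V = 3071$ ($V = -6 + 3077 = 3071$)
$P = -2394$ ($P = -2396 - \left(-53 + 51\right) = -2396 - -2 = -2396 + 2 = -2394$)
$- \sqrt{P + V} = - \sqrt{-2394 + 3071} = - \sqrt{677}$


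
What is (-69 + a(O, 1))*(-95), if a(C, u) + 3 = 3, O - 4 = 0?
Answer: 6555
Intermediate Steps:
O = 4 (O = 4 + 0 = 4)
a(C, u) = 0 (a(C, u) = -3 + 3 = 0)
(-69 + a(O, 1))*(-95) = (-69 + 0)*(-95) = -69*(-95) = 6555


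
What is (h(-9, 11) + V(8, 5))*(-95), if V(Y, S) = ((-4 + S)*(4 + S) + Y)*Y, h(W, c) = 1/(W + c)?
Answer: -25935/2 ≈ -12968.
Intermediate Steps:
V(Y, S) = Y*(Y + (-4 + S)*(4 + S)) (V(Y, S) = (Y + (-4 + S)*(4 + S))*Y = Y*(Y + (-4 + S)*(4 + S)))
(h(-9, 11) + V(8, 5))*(-95) = (1/(-9 + 11) + 8*(-16 + 8 + 5**2))*(-95) = (1/2 + 8*(-16 + 8 + 25))*(-95) = (1/2 + 8*17)*(-95) = (1/2 + 136)*(-95) = (273/2)*(-95) = -25935/2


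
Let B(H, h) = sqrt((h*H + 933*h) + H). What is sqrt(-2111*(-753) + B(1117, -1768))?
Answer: sqrt(1589583 + 3*I*sqrt(402587)) ≈ 1260.8 + 0.755*I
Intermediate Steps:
B(H, h) = sqrt(H + 933*h + H*h) (B(H, h) = sqrt((H*h + 933*h) + H) = sqrt((933*h + H*h) + H) = sqrt(H + 933*h + H*h))
sqrt(-2111*(-753) + B(1117, -1768)) = sqrt(-2111*(-753) + sqrt(1117 + 933*(-1768) + 1117*(-1768))) = sqrt(1589583 + sqrt(1117 - 1649544 - 1974856)) = sqrt(1589583 + sqrt(-3623283)) = sqrt(1589583 + 3*I*sqrt(402587))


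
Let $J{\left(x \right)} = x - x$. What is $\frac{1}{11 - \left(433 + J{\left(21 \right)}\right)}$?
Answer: $- \frac{1}{422} \approx -0.0023697$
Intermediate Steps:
$J{\left(x \right)} = 0$
$\frac{1}{11 - \left(433 + J{\left(21 \right)}\right)} = \frac{1}{11 - 433} = \frac{1}{-422} = - \frac{1}{422}$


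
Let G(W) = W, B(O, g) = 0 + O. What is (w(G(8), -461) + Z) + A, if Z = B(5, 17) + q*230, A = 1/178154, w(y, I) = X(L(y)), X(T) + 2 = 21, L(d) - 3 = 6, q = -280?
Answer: -11468841903/178154 ≈ -64376.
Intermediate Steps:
B(O, g) = O
L(d) = 9 (L(d) = 3 + 6 = 9)
X(T) = 19 (X(T) = -2 + 21 = 19)
w(y, I) = 19
A = 1/178154 ≈ 5.6131e-6
Z = -64395 (Z = 5 - 280*230 = 5 - 64400 = -64395)
(w(G(8), -461) + Z) + A = (19 - 64395) + 1/178154 = -64376 + 1/178154 = -11468841903/178154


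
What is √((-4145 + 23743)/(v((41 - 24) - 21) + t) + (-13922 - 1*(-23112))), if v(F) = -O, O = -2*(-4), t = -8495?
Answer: 2*√166069907729/8503 ≈ 95.852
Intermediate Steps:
O = 8
v(F) = -8 (v(F) = -1*8 = -8)
√((-4145 + 23743)/(v((41 - 24) - 21) + t) + (-13922 - 1*(-23112))) = √((-4145 + 23743)/(-8 - 8495) + (-13922 - 1*(-23112))) = √(19598/(-8503) + (-13922 + 23112)) = √(19598*(-1/8503) + 9190) = √(-19598/8503 + 9190) = √(78122972/8503) = 2*√166069907729/8503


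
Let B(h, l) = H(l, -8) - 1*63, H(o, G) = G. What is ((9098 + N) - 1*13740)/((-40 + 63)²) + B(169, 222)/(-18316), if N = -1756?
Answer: -117148209/9689164 ≈ -12.091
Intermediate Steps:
B(h, l) = -71 (B(h, l) = -8 - 1*63 = -8 - 63 = -71)
((9098 + N) - 1*13740)/((-40 + 63)²) + B(169, 222)/(-18316) = ((9098 - 1756) - 1*13740)/((-40 + 63)²) - 71/(-18316) = (7342 - 13740)/(23²) - 71*(-1/18316) = -6398/529 + 71/18316 = -117148209/9689164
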